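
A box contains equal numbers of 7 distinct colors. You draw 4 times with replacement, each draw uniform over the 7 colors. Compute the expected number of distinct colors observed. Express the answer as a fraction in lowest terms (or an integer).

Let Xⱼ=1 if type j appears at least once. P(Xⱼ=1) = 1 − ((7−1)/7)^4 = 1105/2401.
E[#distinct] = 7·1105/2401 = 1105/343.

1105/343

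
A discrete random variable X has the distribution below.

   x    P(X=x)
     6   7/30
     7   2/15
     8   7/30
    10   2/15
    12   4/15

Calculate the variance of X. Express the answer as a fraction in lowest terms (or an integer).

1199/225

E[X] = (7/30)·6 + (2/15)·7 + (7/30)·8 + (2/15)·10 + (4/15)·12 = 131/15
E[X²] = (7/30)·36 + (2/15)·49 + (7/30)·64 + (2/15)·100 + (4/15)·144 = 408/5
Var(X) = 408/5 − (131/15)² = 1199/225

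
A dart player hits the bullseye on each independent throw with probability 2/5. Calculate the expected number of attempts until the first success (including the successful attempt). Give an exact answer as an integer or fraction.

5/2

For a geometric distribution, E[trials] = 1/p = 1/(2/5) = 5/2.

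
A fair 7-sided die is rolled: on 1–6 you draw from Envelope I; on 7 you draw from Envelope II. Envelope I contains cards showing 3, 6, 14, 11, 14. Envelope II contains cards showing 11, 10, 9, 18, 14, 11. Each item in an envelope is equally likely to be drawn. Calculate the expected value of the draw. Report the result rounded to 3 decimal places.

E[X | Envelope I] = (3 + 6 + 14 + 11 + 14)/5 = 48/5
E[X | Envelope II] = (11 + 10 + 9 + 18 + 14 + 11)/6 = 73/6
E[X] = (6/7)·48/5 + (1/7)·73/6 = 299/30 ≈ 9.967

9.967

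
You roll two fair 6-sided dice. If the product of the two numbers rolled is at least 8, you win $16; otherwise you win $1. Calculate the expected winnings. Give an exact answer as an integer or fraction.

61/6 dollars

E[payout] = (7/18)·1 + (11/18)·16 = 61/6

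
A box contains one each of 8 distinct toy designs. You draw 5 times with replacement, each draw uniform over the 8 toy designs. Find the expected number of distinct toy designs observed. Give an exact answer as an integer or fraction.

15961/4096

Let Xⱼ=1 if type j appears at least once. P(Xⱼ=1) = 1 − ((8−1)/8)^5 = 15961/32768.
E[#distinct] = 8·15961/32768 = 15961/4096.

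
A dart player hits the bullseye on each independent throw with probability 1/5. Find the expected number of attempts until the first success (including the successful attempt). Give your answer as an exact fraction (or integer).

For a geometric distribution, E[trials] = 1/p = 1/(1/5) = 5.

5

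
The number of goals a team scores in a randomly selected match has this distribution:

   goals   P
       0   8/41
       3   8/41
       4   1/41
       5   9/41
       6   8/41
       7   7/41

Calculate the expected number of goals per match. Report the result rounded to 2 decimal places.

4.15

E[X] = (8/41)·0 + (8/41)·3 + (1/41)·4 + (9/41)·5 + (8/41)·6 + (7/41)·7
     = 170/41 ≈ 4.15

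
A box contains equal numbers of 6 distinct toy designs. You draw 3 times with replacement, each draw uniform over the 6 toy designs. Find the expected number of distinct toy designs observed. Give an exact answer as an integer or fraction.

Let Xⱼ=1 if type j appears at least once. P(Xⱼ=1) = 1 − ((6−1)/6)^3 = 91/216.
E[#distinct] = 6·91/216 = 91/36.

91/36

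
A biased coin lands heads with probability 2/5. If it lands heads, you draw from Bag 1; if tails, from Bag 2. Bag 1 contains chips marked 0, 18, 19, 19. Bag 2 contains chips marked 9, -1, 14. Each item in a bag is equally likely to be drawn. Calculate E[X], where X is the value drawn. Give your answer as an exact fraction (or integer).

E[X | Bag 1] = (0 + 18 + 19 + 19)/4 = 14
E[X | Bag 2] = (9 − 1 + 14)/3 = 22/3
E[X] = (2/5)·14 + (3/5)·22/3 = 10

10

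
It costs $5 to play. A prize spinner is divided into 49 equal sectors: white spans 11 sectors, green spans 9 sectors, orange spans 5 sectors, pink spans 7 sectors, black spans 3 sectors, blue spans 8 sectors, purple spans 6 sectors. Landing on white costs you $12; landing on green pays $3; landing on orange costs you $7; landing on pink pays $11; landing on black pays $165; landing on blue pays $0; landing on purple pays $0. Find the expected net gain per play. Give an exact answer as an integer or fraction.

E[payout] = (11/49)·(-12) + (9/49)·3 + (5/49)·(-7) + (7/49)·11 + (3/49)·165 + (8/49)·0 + (6/49)·0 = 432/49
Expected profit = 432/49 − 5 = 187/49

187/49 dollars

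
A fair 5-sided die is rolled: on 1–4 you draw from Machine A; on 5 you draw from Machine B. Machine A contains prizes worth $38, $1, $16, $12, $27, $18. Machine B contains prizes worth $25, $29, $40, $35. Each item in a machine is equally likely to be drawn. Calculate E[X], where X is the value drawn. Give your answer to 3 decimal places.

E[X | Machine A] = (38 + 1 + 16 + 12 + 27 + 18)/6 = 56/3
E[X | Machine B] = (25 + 29 + 40 + 35)/4 = 129/4
E[X] = (4/5)·56/3 + (1/5)·129/4 = 1283/60 ≈ 21.383

$21.383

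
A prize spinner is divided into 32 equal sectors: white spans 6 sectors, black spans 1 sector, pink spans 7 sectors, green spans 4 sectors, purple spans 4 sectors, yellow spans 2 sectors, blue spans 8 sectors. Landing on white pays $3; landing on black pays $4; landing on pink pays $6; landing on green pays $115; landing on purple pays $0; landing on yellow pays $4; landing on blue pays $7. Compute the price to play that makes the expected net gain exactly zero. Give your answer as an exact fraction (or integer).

147/8 dollars

E[payout] = (6/32)·3 + (1/32)·4 + (7/32)·6 + (4/32)·115 + (4/32)·0 + (2/32)·4 + (8/32)·7 = 147/8
Fair fee = E[payout] = 147/8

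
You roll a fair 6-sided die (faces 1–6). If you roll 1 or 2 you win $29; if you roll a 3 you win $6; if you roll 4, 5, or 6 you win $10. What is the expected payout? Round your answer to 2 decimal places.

E[payout] = (1/6)·6 + (1/2)·10 + (1/3)·29 = 47/3
≈ $15.67

$15.67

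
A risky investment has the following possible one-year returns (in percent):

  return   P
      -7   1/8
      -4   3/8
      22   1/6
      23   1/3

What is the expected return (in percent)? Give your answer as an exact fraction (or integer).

215/24

E[X] = (1/8)·(-7) + (3/8)·(-4) + (1/6)·22 + (1/3)·23
     = 215/24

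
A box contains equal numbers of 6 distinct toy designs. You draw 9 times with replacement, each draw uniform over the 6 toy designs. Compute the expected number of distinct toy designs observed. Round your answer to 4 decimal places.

4.8372

Let Xⱼ=1 if type j appears at least once. P(Xⱼ=1) = 1 − ((6−1)/6)^9 = 8124571/10077696.
E[#distinct] = 6·8124571/10077696 = 8124571/1679616.
≈ 4.8372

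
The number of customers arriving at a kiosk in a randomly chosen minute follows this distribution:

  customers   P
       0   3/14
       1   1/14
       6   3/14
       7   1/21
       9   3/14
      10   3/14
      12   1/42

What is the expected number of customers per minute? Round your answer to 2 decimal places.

E[X] = (3/14)·0 + (1/14)·1 + (3/14)·6 + (1/21)·7 + (3/14)·9 + (3/14)·10 + (1/42)·12
     = 127/21 ≈ 6.05

6.05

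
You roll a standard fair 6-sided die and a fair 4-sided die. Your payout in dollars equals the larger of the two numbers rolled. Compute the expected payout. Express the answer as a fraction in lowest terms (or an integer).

Distribution of the larger of the two numbers rolled: 1 w.p. 1/24, 2 w.p. 1/8, 3 w.p. 5/24, 4 w.p. 7/24, 5 w.p. 1/6, 6 w.p. 1/6
E[payout] = (1/24)·1 + (1/8)·2 + (5/24)·3 + (7/24)·4 + (1/6)·5 + (1/6)·6 = 47/12

47/12 dollars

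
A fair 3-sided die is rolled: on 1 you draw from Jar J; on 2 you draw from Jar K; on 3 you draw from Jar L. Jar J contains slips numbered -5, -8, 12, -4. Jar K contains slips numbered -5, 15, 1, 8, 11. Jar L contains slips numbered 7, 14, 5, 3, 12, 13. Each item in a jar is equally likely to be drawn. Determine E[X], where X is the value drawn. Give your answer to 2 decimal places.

4.58

E[X | Jar J] = (-5 − 8 + 12 − 4)/4 = -5/4
E[X | Jar K] = (-5 + 15 + 1 + 8 + 11)/5 = 6
E[X | Jar L] = (7 + 14 + 5 + 3 + 12 + 13)/6 = 9
E[X] = (1/3)·(-5/4) + (1/3)·6 + (1/3)·9 = 55/12 ≈ 4.58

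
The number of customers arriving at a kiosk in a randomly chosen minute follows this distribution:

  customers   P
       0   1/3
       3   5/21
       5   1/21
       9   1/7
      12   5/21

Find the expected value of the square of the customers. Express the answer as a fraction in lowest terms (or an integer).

1033/21

E[X²] = (1/3)·0 + (5/21)·9 + (1/21)·25 + (1/7)·81 + (5/21)·144
     = 1033/21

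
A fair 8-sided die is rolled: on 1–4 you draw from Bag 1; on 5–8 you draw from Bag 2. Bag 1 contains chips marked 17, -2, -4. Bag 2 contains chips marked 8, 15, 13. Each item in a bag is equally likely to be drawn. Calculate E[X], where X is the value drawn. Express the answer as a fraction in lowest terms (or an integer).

E[X | Bag 1] = (17 − 2 − 4)/3 = 11/3
E[X | Bag 2] = (8 + 15 + 13)/3 = 12
E[X] = (1/2)·11/3 + (1/2)·12 = 47/6

47/6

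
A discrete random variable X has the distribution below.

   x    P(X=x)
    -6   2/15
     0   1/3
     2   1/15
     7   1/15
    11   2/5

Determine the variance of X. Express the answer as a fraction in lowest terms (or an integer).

E[X] = (2/15)·(-6) + (1/3)·0 + (1/15)·2 + (1/15)·7 + (2/5)·11 = 21/5
E[X²] = (2/15)·36 + (1/3)·0 + (1/15)·4 + (1/15)·49 + (2/5)·121 = 851/15
Var(X) = 851/15 − (21/5)² = 2932/75

2932/75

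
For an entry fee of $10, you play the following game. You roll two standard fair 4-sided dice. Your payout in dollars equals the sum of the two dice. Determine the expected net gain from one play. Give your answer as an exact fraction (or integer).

Distribution of the sum of the two dice: 2 w.p. 1/16, 3 w.p. 1/8, 4 w.p. 3/16, 5 w.p. 1/4, 6 w.p. 3/16, 7 w.p. 1/8, …
E[payout] = (1/16)·2 + (1/8)·3 + (3/16)·4 + (1/4)·5 + (3/16)·6 + (1/8)·7 + (1/16)·8 = 5
Expected profit = 5 − 10 = -5

-$5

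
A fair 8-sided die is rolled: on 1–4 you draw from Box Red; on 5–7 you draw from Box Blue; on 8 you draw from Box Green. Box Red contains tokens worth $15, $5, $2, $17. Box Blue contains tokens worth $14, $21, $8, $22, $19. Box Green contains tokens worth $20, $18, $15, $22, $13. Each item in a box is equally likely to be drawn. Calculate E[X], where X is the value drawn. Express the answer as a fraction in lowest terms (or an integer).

E[X | Box Red] = (15 + 5 + 2 + 17)/4 = 39/4
E[X | Box Blue] = (14 + 21 + 8 + 22 + 19)/5 = 84/5
E[X | Box Green] = (20 + 18 + 15 + 22 + 13)/5 = 88/5
E[X] = (1/2)·39/4 + (3/8)·84/5 + (1/8)·88/5 = 107/8

107/8 dollars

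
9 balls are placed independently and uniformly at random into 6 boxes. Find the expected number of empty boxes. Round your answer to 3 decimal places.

Let Xⱼ=1 if box j is empty. P(Xⱼ=1) = ((6-1)/6)^9 = 1953125/10077696.
By linearity, E[#empty] = 6·1953125/10077696 = 1953125/1679616.
≈ 1.163

1.163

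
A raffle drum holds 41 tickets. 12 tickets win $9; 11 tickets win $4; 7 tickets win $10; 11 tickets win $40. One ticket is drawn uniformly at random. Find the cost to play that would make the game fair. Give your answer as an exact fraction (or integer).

E[payout] = (12/41)·9 + (11/41)·4 + (7/41)·10 + (11/41)·40 = 662/41
Fair fee = E[payout] = 662/41

662/41 dollars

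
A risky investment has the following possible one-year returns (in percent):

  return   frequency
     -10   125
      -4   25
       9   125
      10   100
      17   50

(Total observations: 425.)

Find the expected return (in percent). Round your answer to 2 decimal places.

Total = 425, so P(return=-10) = 125/425, etc.
E[X] = (5/17)·(-10) + (1/17)·(-4) + (5/17)·9 + (4/17)·10 + (2/17)·17
     = 65/17 ≈ 3.82

3.82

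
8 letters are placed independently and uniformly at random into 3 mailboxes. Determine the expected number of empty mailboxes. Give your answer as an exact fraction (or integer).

Let Xⱼ=1 if mailbox j is empty. P(Xⱼ=1) = ((3-1)/3)^8 = 256/6561.
By linearity, E[#empty] = 3·256/6561 = 256/2187.

256/2187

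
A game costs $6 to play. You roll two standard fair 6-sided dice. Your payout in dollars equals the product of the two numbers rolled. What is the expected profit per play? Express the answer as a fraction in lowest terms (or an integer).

Distribution of the product of the two numbers rolled: 1 w.p. 1/36, 2 w.p. 1/18, 3 w.p. 1/18, 4 w.p. 1/12, 5 w.p. 1/18, 6 w.p. 1/9, …
E[payout] = (1/36)·1 + (1/18)·2 + (1/18)·3 + (1/12)·4 + (1/18)·5 + (1/9)·6 + (1/18)·8 + (1/36)·9 + (1/18)·10 + (1/9)·12 + (1/18)·15 + (1/36)·16 + (1/18)·18 + (1/18)·20 + (1/18)·24 + (1/36)·25 + (1/18)·30 + (1/36)·36 = 49/4
Expected profit = 49/4 − 6 = 25/4

25/4 dollars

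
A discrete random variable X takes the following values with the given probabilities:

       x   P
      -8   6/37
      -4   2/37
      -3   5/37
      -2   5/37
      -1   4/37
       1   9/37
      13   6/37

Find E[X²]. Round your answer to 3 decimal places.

40.757

E[X²] = (6/37)·64 + (2/37)·16 + (5/37)·9 + (5/37)·4 + (4/37)·1 + (9/37)·1 + (6/37)·169
     = 1508/37 ≈ 40.757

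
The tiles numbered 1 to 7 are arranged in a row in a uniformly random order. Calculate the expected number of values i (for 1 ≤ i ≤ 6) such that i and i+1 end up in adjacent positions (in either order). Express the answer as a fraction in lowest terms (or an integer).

For each i ∈ {1,…,6}, let Xᵢ = 1 if i and i+1 are adjacent. P(Xᵢ=1) = 2·(7−1)!/7! = 2/7.
By linearity, E[ΣXᵢ] = (6)·(2/7) = 12/7.

12/7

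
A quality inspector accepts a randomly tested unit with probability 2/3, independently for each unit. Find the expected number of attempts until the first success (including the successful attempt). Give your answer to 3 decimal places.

For a geometric distribution, E[trials] = 1/p = 1/(2/3) = 3/2.
≈ 1.500

1.500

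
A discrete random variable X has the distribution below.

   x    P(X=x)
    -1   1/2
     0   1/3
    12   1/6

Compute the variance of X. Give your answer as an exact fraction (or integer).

89/4

E[X] = (1/2)·(-1) + (1/3)·0 + (1/6)·12 = 3/2
E[X²] = (1/2)·1 + (1/3)·0 + (1/6)·144 = 49/2
Var(X) = 49/2 − (3/2)² = 89/4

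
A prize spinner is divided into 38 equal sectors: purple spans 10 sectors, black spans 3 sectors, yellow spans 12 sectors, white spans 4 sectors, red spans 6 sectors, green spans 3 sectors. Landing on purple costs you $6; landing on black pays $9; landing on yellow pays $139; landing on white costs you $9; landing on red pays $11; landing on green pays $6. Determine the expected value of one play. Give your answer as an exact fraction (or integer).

E[payout] = (10/38)·(-6) + (3/38)·9 + (12/38)·139 + (4/38)·(-9) + (6/38)·11 + (3/38)·6 = 1683/38

1683/38 dollars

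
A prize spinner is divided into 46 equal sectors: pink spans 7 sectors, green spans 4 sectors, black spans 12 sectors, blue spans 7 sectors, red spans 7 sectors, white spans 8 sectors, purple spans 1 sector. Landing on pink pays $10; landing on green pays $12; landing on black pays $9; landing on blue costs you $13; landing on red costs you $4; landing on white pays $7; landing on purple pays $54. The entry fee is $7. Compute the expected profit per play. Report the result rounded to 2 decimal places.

E[payout] = (7/46)·10 + (4/46)·12 + (12/46)·9 + (7/46)·(-13) + (7/46)·(-4) + (8/46)·7 + (1/46)·54 = 217/46
Expected profit = 217/46 − 7 = -105/46 ≈ -$2.28

-$2.28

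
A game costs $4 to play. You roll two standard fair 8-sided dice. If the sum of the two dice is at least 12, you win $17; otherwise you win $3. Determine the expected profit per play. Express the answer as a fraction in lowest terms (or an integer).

E[payout] = (49/64)·3 + (15/64)·17 = 201/32
Expected profit = 201/32 − 4 = 73/32

73/32 dollars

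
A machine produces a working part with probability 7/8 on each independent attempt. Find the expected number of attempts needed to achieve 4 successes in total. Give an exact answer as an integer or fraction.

By linearity (sum of 4 independent geometric waits), E[trials] = 4/p = 4/(7/8) = 32/7.

32/7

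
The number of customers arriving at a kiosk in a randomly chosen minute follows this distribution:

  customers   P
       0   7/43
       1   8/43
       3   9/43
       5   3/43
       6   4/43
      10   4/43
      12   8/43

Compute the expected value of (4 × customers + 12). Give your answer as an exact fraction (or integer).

E[4x+12] = (7/43)·12 + (8/43)·16 + (9/43)·24 + (3/43)·32 + (4/43)·36 + (4/43)·52 + (8/43)·60
     = 1356/43

1356/43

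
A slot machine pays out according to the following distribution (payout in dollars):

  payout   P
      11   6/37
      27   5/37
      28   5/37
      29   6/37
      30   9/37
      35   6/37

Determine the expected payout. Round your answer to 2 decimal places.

$26.89

E[X] = (6/37)·11 + (5/37)·27 + (5/37)·28 + (6/37)·29 + (9/37)·30 + (6/37)·35
     = 995/37 ≈ 26.89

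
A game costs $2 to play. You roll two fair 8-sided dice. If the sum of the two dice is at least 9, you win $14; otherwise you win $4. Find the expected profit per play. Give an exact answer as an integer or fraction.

E[payout] = (7/16)·4 + (9/16)·14 = 77/8
Expected profit = 77/8 − 2 = 61/8

61/8 dollars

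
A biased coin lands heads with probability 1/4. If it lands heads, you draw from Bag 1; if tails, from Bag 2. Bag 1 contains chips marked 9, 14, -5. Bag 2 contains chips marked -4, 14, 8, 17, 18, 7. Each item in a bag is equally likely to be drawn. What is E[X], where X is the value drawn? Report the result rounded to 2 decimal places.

E[X | Bag 1] = (9 + 14 − 5)/3 = 6
E[X | Bag 2] = (-4 + 14 + 8 + 17 + 18 + 7)/6 = 10
E[X] = (1/4)·6 + (3/4)·10 = 9 ≈ 9.00

9.00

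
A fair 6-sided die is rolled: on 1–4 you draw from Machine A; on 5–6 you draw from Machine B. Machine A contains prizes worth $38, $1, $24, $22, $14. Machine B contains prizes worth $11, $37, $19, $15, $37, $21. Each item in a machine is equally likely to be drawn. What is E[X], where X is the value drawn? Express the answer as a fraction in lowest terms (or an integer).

944/45 dollars

E[X | Machine A] = (38 + 1 + 24 + 22 + 14)/5 = 99/5
E[X | Machine B] = (11 + 37 + 19 + 15 + 37 + 21)/6 = 70/3
E[X] = (2/3)·99/5 + (1/3)·70/3 = 944/45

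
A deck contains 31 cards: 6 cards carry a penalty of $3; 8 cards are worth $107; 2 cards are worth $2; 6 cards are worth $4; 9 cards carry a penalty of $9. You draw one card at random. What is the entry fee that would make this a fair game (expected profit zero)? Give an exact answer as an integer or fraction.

E[payout] = (6/31)·(-3) + (8/31)·107 + (2/31)·2 + (6/31)·4 + (9/31)·(-9) = 785/31
Fair fee = E[payout] = 785/31

785/31 dollars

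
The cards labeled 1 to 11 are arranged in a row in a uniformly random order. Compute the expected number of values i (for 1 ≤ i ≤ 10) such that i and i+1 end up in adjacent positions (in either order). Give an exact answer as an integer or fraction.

For each i ∈ {1,…,10}, let Xᵢ = 1 if i and i+1 are adjacent. P(Xᵢ=1) = 2·(11−1)!/11! = 2/11.
By linearity, E[ΣXᵢ] = (10)·(2/11) = 20/11.

20/11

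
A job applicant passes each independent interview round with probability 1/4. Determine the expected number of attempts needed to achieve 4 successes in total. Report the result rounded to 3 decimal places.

16.000

By linearity (sum of 4 independent geometric waits), E[trials] = 4/p = 4/(1/4) = 16.
≈ 16.000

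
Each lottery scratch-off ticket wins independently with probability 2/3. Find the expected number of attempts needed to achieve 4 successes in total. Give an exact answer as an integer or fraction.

By linearity (sum of 4 independent geometric waits), E[trials] = 4/p = 4/(2/3) = 6.

6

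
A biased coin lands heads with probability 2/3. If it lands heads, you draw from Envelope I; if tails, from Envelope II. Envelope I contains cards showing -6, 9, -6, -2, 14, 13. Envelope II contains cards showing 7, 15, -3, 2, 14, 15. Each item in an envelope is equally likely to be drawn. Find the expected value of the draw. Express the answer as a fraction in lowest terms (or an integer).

E[X | Envelope I] = (-6 + 9 − 6 − 2 + 14 + 13)/6 = 11/3
E[X | Envelope II] = (7 + 15 − 3 + 2 + 14 + 15)/6 = 25/3
E[X] = (2/3)·11/3 + (1/3)·25/3 = 47/9

47/9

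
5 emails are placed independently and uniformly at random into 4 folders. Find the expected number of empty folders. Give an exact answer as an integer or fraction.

243/256

Let Xⱼ=1 if folder j is empty. P(Xⱼ=1) = ((4-1)/4)^5 = 243/1024.
By linearity, E[#empty] = 4·243/1024 = 243/256.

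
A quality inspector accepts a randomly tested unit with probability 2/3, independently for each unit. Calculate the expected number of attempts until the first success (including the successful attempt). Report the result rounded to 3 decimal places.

1.500

For a geometric distribution, E[trials] = 1/p = 1/(2/3) = 3/2.
≈ 1.500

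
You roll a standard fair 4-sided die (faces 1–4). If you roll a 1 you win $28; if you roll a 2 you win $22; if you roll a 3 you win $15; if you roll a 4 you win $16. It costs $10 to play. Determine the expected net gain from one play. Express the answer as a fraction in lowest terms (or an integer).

E[payout] = (1/4)·15 + (1/4)·16 + (1/4)·22 + (1/4)·28 = 81/4
Expected profit = 81/4 − 10 = 41/4

41/4 dollars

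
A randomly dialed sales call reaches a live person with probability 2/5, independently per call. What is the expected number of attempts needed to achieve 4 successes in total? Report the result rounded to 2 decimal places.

By linearity (sum of 4 independent geometric waits), E[trials] = 4/p = 4/(2/5) = 10.
≈ 10.00

10.00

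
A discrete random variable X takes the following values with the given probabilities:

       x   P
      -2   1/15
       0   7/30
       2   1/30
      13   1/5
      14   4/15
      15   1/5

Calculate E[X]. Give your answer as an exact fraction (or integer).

139/15

E[X] = (1/15)·(-2) + (7/30)·0 + (1/30)·2 + (1/5)·13 + (4/15)·14 + (1/5)·15
     = 139/15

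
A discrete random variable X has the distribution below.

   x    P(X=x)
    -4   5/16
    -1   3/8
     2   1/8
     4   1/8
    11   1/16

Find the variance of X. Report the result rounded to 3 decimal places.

15.402

E[X] = (5/16)·(-4) + (3/8)·(-1) + (1/8)·2 + (1/8)·4 + (1/16)·11 = -3/16
E[X²] = (5/16)·16 + (3/8)·1 + (1/8)·4 + (1/8)·16 + (1/16)·121 = 247/16
Var(X) = 247/16 − (-3/16)² = 3943/256 ≈ 15.402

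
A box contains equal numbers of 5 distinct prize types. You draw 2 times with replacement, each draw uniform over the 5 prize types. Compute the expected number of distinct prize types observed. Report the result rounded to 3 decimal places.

1.800

Let Xⱼ=1 if type j appears at least once. P(Xⱼ=1) = 1 − ((5−1)/5)^2 = 9/25.
E[#distinct] = 5·9/25 = 9/5.
≈ 1.800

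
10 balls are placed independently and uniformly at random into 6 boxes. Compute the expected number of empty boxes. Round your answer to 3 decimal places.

Let Xⱼ=1 if box j is empty. P(Xⱼ=1) = ((6-1)/6)^10 = 9765625/60466176.
By linearity, E[#empty] = 6·9765625/60466176 = 9765625/10077696.
≈ 0.969

0.969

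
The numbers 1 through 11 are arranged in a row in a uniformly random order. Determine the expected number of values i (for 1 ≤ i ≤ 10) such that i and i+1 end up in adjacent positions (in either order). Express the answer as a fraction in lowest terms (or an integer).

20/11

For each i ∈ {1,…,10}, let Xᵢ = 1 if i and i+1 are adjacent. P(Xᵢ=1) = 2·(11−1)!/11! = 2/11.
By linearity, E[ΣXᵢ] = (10)·(2/11) = 20/11.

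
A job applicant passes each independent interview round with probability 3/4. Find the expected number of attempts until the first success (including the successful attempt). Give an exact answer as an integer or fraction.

For a geometric distribution, E[trials] = 1/p = 1/(3/4) = 4/3.

4/3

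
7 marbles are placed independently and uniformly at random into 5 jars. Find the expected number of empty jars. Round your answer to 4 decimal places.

1.0486

Let Xⱼ=1 if jar j is empty. P(Xⱼ=1) = ((5-1)/5)^7 = 16384/78125.
By linearity, E[#empty] = 5·16384/78125 = 16384/15625.
≈ 1.0486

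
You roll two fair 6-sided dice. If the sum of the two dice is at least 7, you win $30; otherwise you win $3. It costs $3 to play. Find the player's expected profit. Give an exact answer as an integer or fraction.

63/4 dollars

E[payout] = (5/12)·3 + (7/12)·30 = 75/4
Expected profit = 75/4 − 3 = 63/4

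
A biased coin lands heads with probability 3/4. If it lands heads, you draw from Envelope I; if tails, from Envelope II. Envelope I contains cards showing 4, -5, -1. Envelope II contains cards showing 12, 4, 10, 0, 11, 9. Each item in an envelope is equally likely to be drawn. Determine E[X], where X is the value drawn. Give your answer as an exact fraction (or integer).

E[X | Envelope I] = (4 − 5 − 1)/3 = -2/3
E[X | Envelope II] = (12 + 4 + 10 + 0 + 11 + 9)/6 = 23/3
E[X] = (3/4)·(-2/3) + (1/4)·23/3 = 17/12

17/12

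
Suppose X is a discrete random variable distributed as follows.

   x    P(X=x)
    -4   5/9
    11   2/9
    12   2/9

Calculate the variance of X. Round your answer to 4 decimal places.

E[X] = (5/9)·(-4) + (2/9)·11 + (2/9)·12 = 26/9
E[X²] = (5/9)·16 + (2/9)·121 + (2/9)·144 = 610/9
Var(X) = 610/9 − (26/9)² = 4814/81 ≈ 59.4321

59.4321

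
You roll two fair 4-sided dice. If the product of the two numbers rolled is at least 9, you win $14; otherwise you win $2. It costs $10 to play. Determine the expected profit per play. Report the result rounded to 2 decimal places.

-$5.00

E[payout] = (3/4)·2 + (1/4)·14 = 5
Expected profit = 5 − 10 = -5 ≈ -$5.00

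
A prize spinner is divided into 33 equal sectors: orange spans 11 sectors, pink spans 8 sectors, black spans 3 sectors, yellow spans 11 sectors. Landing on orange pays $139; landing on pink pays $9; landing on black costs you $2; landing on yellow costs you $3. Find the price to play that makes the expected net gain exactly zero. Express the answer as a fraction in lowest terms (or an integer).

142/3 dollars

E[payout] = (11/33)·139 + (8/33)·9 + (3/33)·(-2) + (11/33)·(-3) = 142/3
Fair fee = E[payout] = 142/3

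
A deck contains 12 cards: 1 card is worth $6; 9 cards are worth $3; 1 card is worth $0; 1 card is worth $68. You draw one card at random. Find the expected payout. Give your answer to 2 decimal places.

E[payout] = (1/12)·6 + (9/12)·3 + (1/12)·0 + (1/12)·68 = 101/12
≈ $8.42

$8.42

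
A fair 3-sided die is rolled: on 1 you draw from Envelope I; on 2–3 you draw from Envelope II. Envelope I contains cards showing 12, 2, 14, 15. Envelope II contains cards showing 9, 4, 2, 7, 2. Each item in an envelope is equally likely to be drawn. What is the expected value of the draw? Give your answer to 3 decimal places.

E[X | Envelope I] = (12 + 2 + 14 + 15)/4 = 43/4
E[X | Envelope II] = (9 + 4 + 2 + 7 + 2)/5 = 24/5
E[X] = (1/3)·43/4 + (2/3)·24/5 = 407/60 ≈ 6.783

6.783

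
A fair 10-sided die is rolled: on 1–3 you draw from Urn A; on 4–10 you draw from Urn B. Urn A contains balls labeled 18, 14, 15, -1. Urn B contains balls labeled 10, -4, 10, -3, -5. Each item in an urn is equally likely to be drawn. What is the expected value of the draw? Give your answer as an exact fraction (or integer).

457/100

E[X | Urn A] = (18 + 14 + 15 − 1)/4 = 23/2
E[X | Urn B] = (10 − 4 + 10 − 3 − 5)/5 = 8/5
E[X] = (3/10)·23/2 + (7/10)·8/5 = 457/100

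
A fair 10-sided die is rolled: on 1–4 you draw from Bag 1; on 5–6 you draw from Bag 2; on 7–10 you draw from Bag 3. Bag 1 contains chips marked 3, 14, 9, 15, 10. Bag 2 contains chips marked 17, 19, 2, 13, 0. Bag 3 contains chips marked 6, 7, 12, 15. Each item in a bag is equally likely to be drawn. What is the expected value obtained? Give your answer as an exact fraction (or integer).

253/25

E[X | Bag 1] = (3 + 14 + 9 + 15 + 10)/5 = 51/5
E[X | Bag 2] = (17 + 19 + 2 + 13 + 0)/5 = 51/5
E[X | Bag 3] = (6 + 7 + 12 + 15)/4 = 10
E[X] = (2/5)·51/5 + (1/5)·51/5 + (2/5)·10 = 253/25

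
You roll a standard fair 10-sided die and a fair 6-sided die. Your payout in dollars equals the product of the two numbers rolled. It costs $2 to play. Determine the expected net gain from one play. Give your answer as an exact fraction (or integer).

69/4 dollars

Distribution of the product of the two numbers rolled: 1 w.p. 1/60, 2 w.p. 1/30, 3 w.p. 1/30, 4 w.p. 1/20, 5 w.p. 1/30, 6 w.p. 1/15, …
E[payout] = (1/60)·1 + (1/30)·2 + (1/30)·3 + (1/20)·4 + (1/30)·5 + (1/15)·6 + (1/60)·7 + (1/20)·8 + (1/30)·9 + (1/20)·10 + (1/15)·12 + (1/60)·14 + (1/30)·15 + (1/30)·16 + (1/20)·18 + (1/20)·20 + (1/60)·21 + (1/20)·24 + (1/60)·25 + (1/60)·27 + (1/60)·28 + (1/20)·30 + (1/60)·32 + (1/60)·35 + (1/30)·36 + (1/30)·40 + (1/60)·42 + (1/60)·45 + (1/60)·48 + (1/60)·50 + (1/60)·54 + (1/60)·60 = 77/4
Expected profit = 77/4 − 2 = 69/4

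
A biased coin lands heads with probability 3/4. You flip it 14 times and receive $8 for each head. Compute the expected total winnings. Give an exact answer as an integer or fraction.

$84

E[#heads] = 14·3/4 = 21/2 (linearity over flips).
E[winnings] = 8·21/2 = 84.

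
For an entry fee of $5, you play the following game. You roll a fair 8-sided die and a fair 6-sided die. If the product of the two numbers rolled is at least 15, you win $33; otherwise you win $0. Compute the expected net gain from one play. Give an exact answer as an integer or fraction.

E[payout] = (13/24)·0 + (11/24)·33 = 121/8
Expected profit = 121/8 − 5 = 81/8

81/8 dollars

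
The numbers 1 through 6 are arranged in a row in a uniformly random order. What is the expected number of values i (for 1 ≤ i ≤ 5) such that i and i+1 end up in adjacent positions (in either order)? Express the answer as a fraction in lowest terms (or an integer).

5/3

For each i ∈ {1,…,5}, let Xᵢ = 1 if i and i+1 are adjacent. P(Xᵢ=1) = 2·(6−1)!/6! = 2/6.
By linearity, E[ΣXᵢ] = (5)·(2/6) = 5/3.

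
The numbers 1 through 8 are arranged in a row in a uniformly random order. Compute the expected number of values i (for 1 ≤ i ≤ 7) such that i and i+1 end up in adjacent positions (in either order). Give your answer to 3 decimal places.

For each i ∈ {1,…,7}, let Xᵢ = 1 if i and i+1 are adjacent. P(Xᵢ=1) = 2·(8−1)!/8! = 2/8.
By linearity, E[ΣXᵢ] = (7)·(2/8) = 7/4.
≈ 1.750

1.750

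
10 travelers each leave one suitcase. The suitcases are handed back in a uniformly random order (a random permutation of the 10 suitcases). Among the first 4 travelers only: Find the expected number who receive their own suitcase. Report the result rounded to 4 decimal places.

0.4000

Let Xᵢ = 1 if person i gets their own suitcase. For each i, P(Xᵢ=1) = 1/10.
By linearity of expectation, E[X₁+…+X_4] = 4·(1/10) = 2/5.
≈ 0.4000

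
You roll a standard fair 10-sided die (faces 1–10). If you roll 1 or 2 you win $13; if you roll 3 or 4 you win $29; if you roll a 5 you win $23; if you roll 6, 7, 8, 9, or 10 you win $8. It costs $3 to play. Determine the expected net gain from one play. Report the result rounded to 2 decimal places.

$11.70

E[payout] = (1/2)·8 + (1/5)·13 + (1/10)·23 + (1/5)·29 = 147/10
Expected profit = 147/10 − 3 = 117/10 ≈ $11.70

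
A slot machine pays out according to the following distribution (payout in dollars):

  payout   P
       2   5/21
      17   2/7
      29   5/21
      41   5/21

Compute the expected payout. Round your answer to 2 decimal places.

$22.00

E[X] = (5/21)·2 + (2/7)·17 + (5/21)·29 + (5/21)·41
     = 22 ≈ 22.00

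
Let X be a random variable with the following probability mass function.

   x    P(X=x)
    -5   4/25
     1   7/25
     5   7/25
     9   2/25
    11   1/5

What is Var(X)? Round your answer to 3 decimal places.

27.520

E[X] = (4/25)·(-5) + (7/25)·1 + (7/25)·5 + (2/25)·9 + (1/5)·11 = 19/5
E[X²] = (4/25)·25 + (7/25)·1 + (7/25)·25 + (2/25)·81 + (1/5)·121 = 1049/25
Var(X) = 1049/25 − (19/5)² = 688/25 ≈ 27.520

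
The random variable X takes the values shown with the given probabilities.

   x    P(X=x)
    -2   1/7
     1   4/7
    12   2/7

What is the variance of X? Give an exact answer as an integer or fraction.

1396/49

E[X] = (1/7)·(-2) + (4/7)·1 + (2/7)·12 = 26/7
E[X²] = (1/7)·4 + (4/7)·1 + (2/7)·144 = 296/7
Var(X) = 296/7 − (26/7)² = 1396/49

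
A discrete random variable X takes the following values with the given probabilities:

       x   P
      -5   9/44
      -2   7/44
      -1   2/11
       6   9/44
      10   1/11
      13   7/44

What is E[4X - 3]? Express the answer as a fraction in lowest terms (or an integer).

E[4x-3] = (9/44)·(-23) + (7/44)·(-11) + (2/11)·(-7) + (9/44)·21 + (1/11)·37 + (7/44)·49
     = 85/11

85/11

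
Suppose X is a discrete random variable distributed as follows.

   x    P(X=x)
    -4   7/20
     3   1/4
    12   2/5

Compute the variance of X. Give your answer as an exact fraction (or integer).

19291/400

E[X] = (7/20)·(-4) + (1/4)·3 + (2/5)·12 = 83/20
E[X²] = (7/20)·16 + (1/4)·9 + (2/5)·144 = 1309/20
Var(X) = 1309/20 − (83/20)² = 19291/400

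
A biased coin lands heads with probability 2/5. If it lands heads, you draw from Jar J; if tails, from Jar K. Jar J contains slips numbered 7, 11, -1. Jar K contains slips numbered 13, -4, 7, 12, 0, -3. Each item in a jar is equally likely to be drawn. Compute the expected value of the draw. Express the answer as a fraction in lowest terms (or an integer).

143/30

E[X | Jar J] = (7 + 11 − 1)/3 = 17/3
E[X | Jar K] = (13 − 4 + 7 + 12 + 0 − 3)/6 = 25/6
E[X] = (2/5)·17/3 + (3/5)·25/6 = 143/30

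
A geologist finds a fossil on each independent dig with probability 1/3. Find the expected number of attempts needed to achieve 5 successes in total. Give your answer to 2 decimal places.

By linearity (sum of 5 independent geometric waits), E[trials] = 5/p = 5/(1/3) = 15.
≈ 15.00

15.00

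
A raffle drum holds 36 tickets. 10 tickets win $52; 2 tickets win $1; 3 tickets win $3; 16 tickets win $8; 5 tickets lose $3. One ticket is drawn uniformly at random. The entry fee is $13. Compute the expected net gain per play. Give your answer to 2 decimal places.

$4.89

E[payout] = (10/36)·52 + (2/36)·1 + (3/36)·3 + (16/36)·8 + (5/36)·(-3) = 161/9
Expected profit = 161/9 − 13 = 44/9 ≈ $4.89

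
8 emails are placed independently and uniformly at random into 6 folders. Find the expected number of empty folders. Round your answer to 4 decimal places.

Let Xⱼ=1 if folder j is empty. P(Xⱼ=1) = ((6-1)/6)^8 = 390625/1679616.
By linearity, E[#empty] = 6·390625/1679616 = 390625/279936.
≈ 1.3954

1.3954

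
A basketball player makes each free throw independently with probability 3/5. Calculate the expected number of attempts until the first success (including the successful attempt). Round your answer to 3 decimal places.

1.667

For a geometric distribution, E[trials] = 1/p = 1/(3/5) = 5/3.
≈ 1.667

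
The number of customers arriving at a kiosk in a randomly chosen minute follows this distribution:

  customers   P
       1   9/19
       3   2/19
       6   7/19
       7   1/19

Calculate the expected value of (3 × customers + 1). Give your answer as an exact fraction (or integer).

211/19

E[3x+1] = (9/19)·4 + (2/19)·10 + (7/19)·19 + (1/19)·22
     = 211/19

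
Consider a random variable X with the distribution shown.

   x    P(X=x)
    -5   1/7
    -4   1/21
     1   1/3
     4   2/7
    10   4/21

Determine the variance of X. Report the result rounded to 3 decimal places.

22.154

E[X] = (1/7)·(-5) + (1/21)·(-4) + (1/3)·1 + (2/7)·4 + (4/21)·10 = 52/21
E[X²] = (1/7)·25 + (1/21)·16 + (1/3)·1 + (2/7)·16 + (4/21)·100 = 198/7
Var(X) = 198/7 − (52/21)² = 9770/441 ≈ 22.154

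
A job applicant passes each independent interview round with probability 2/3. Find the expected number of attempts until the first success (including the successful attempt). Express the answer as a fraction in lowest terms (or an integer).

For a geometric distribution, E[trials] = 1/p = 1/(2/3) = 3/2.

3/2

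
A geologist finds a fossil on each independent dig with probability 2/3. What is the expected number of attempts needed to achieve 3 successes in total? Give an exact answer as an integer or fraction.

By linearity (sum of 3 independent geometric waits), E[trials] = 3/p = 3/(2/3) = 9/2.

9/2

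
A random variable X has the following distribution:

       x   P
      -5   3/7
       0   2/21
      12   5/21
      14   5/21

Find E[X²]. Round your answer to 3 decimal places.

91.667

E[X²] = (3/7)·25 + (2/21)·0 + (5/21)·144 + (5/21)·196
     = 275/3 ≈ 91.667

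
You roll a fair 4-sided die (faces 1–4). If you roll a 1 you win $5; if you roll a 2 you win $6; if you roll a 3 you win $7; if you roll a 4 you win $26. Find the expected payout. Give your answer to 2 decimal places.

$11.00

E[payout] = (1/4)·5 + (1/4)·6 + (1/4)·7 + (1/4)·26 = 11
≈ $11.00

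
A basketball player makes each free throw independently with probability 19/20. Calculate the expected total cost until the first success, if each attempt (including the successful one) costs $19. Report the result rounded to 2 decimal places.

$20.00

E[#attempts] = 1/p = 20/19; E[cost] = 19·20/19 = 20.
≈ 20.00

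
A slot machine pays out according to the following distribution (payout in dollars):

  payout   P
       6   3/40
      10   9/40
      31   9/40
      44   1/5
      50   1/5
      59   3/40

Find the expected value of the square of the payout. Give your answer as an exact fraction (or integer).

13897/10

E[X²] = (3/40)·36 + (9/40)·100 + (9/40)·961 + (1/5)·1936 + (1/5)·2500 + (3/40)·3481
     = 13897/10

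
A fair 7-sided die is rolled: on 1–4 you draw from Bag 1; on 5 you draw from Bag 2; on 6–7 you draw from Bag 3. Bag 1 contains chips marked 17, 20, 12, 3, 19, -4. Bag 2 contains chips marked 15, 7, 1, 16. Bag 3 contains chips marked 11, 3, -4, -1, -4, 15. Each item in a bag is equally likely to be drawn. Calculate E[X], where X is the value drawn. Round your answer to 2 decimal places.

E[X | Bag 1] = (17 + 20 + 12 + 3 + 19 − 4)/6 = 67/6
E[X | Bag 2] = (15 + 7 + 1 + 16)/4 = 39/4
E[X | Bag 3] = (11 + 3 − 4 − 1 − 4 + 15)/6 = 10/3
E[X] = (4/7)·67/6 + (1/7)·39/4 + (2/7)·10/3 = 733/84 ≈ 8.73

8.73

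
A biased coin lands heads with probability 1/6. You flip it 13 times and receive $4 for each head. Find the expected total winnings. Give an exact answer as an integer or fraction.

26/3 dollars

E[#heads] = 13·1/6 = 13/6 (linearity over flips).
E[winnings] = 4·13/6 = 26/3.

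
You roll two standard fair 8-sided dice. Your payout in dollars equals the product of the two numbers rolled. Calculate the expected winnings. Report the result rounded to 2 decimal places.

Distribution of the product of the two numbers rolled: 1 w.p. 1/64, 2 w.p. 1/32, 3 w.p. 1/32, 4 w.p. 3/64, 5 w.p. 1/32, 6 w.p. 1/16, …
E[payout] = (1/64)·1 + (1/32)·2 + (1/32)·3 + (3/64)·4 + (1/32)·5 + (1/16)·6 + (1/32)·7 + (1/16)·8 + (1/64)·9 + (1/32)·10 + (1/16)·12 + (1/32)·14 + (1/32)·15 + (3/64)·16 + (1/32)·18 + (1/32)·20 + (1/32)·21 + (1/16)·24 + (1/64)·25 + (1/32)·28 + (1/32)·30 + (1/32)·32 + (1/32)·35 + (1/64)·36 + (1/32)·40 + (1/32)·42 + (1/32)·48 + (1/64)·49 + (1/32)·56 + (1/64)·64 = 81/4
≈ $20.25

$20.25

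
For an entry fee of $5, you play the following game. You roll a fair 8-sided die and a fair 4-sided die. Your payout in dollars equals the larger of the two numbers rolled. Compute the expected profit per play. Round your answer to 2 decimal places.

-$0.19

Distribution of the larger of the two numbers rolled: 1 w.p. 1/32, 2 w.p. 3/32, 3 w.p. 5/32, 4 w.p. 7/32, 5 w.p. 1/8, 6 w.p. 1/8, …
E[payout] = (1/32)·1 + (3/32)·2 + (5/32)·3 + (7/32)·4 + (1/8)·5 + (1/8)·6 + (1/8)·7 + (1/8)·8 = 77/16
Expected profit = 77/16 − 5 = -3/16 ≈ -$0.19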